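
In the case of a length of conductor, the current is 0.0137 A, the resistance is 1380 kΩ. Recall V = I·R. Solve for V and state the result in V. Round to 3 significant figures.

18900 V

V is given directly by: V = IR.
I = 0.0137 A; R = 1380 kΩ = 1.380×10^6 Ω.
V = 18906 V  (the unit combination reduces to kg·m²/(A·s³) = V)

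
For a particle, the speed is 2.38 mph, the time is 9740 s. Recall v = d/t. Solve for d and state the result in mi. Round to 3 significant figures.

6.44 mi

Solving v = d/t for d: d = v·t.
v = 2.38 mph = 1.064 m/s; t = 9740 s.
d = 10363 m
10363 m × (1 mi / 1609 m) = 6.439 mi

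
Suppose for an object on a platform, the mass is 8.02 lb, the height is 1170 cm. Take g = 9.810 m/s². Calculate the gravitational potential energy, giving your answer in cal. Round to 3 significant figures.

99.8 cal

PE is given directly by: PE = mgh.
m = 8.02 lb = 3.638 kg; h = 1170 cm = 11.70 m; g = 9.810 m/s².
PE = 417.5 J
417.5 J × (1 cal / 4.184 J) = 99.79 cal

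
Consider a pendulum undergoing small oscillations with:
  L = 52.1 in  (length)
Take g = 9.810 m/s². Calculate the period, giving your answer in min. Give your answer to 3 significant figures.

0.0385 min

T is given directly by: T = 2π√(L/g).
L = 52.1 in = 1.323 m; g = 9.810 m/s².
T = 2.308 s
2.308 s × (1 min / 60.00 s) = 0.03846 min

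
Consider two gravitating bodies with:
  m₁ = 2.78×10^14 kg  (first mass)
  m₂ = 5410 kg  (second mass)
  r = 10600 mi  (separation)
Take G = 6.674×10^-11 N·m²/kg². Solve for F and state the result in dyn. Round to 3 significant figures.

Directly: F = Gm₁m₂/r².
m₁ = 2.78×10^14 kg; m₂ = 5410 kg; r = 10600 mi = 1.706×10^7 m; G = 6.674×10^-11 N·m²/kg².
F = 3.449×10^-7 N  (the unit combination reduces to kg·m/s² = N)
3.449×10^-7 N × (1 dyn / 1.000×10^-5 N) = 0.03449 dyn

0.0345 dyn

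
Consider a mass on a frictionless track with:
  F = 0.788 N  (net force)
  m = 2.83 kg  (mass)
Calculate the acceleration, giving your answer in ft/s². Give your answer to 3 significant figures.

0.914 ft/s²

From Newton's second law: a = F/m.
F = 0.788 N; m = 2.83 kg.
a = 0.2784 m/s²
0.2784 m/s² × (1 ft/s² / 0.3048 m/s²) = 0.9135 ft/s²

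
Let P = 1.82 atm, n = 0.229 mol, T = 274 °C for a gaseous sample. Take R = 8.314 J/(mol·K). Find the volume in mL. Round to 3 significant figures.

Rearranging PV = nRT for V: V = nRT/P.
P = 1.82 atm = 1.844×10^5 Pa; n = 0.229 mol; T = 274 °C = 547.1 K; R = 8.314 J/(mol·K).
V = 0.005649 m³
0.005649 m³ × (1 mL / 1.000×10^-6 m³) = 5649 mL

5650 mL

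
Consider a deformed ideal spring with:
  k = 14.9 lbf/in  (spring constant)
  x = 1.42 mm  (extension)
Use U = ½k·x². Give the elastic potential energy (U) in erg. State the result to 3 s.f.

26300 erg

Directly: U = ½kx².
k = 14.9 lbf/in = 2609 N/m; x = 1.42 mm = 0.001420 m.
U = 0.002631 J
0.002631 J × (1 erg / 1.000×10^-7 J) = 26308 erg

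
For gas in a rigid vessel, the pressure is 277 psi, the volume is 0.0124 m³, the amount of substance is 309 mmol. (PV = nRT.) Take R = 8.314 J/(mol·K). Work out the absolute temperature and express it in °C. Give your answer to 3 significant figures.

Solving PV = nRT for T: T = PV/(nR).
P = 277 psi = 1.910×10^6 Pa; V = 0.0124 m³; n = 309 mmol = 0.3090 mol; R = 8.314 J/(mol·K).
T = 9218 K
9218 K − 273.15 = 8945 °C

8950 °C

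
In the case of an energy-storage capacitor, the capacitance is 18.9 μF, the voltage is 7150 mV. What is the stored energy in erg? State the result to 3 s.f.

E is given directly by: E = ½CV².
C = 18.9 μF = 1.890×10^-5 F; V = 7150 mV = 7.150 V.
E = 4.831×10^-4 J
4.831×10^-4 J × (1 erg / 1.000×10^-7 J) = 4831 erg

4830 erg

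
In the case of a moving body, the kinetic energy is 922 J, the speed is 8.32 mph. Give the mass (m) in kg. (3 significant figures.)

133 kg

Solving KE = ½mv² for m: m = 2·KE/v².
KE = 922 J; v = 8.32 mph = 3.719 m/s.
m = 133.3 kg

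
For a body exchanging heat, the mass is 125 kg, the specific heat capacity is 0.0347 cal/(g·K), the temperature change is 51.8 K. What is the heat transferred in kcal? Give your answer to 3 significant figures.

Directly: Q = mcΔT.
m = 125 kg; c = 0.0347 cal/(g·K) = 145.2 J/(kg·K); ΔT = 51.8 K.
Q = 9.401×10^5 J  (the unit combination reduces to kg·m²/s² = J)
9.401×10^5 J × (1 kcal / 4184 J) = 224.7 kcal

225 kcal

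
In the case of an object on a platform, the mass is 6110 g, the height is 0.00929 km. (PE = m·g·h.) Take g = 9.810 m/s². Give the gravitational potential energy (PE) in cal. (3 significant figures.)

133 cal

Directly: PE = mgh.
m = 6110 g = 6.110 kg; h = 0.00929 km = 9.290 m; g = 9.810 m/s².
PE = 556.8 J
556.8 J × (1 cal / 4.184 J) = 133.1 cal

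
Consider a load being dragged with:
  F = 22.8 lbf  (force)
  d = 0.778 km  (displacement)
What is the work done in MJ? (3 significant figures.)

0.0789 MJ

Directly: W = F·d.
F = 22.8 lbf = 101.4 N; d = 0.778 km = 778.0 m.
W = 78904 J  (the unit combination reduces to kg·m²/s² = J)
78904 J × (1 MJ / 1.000×10^6 J) = 0.07890 MJ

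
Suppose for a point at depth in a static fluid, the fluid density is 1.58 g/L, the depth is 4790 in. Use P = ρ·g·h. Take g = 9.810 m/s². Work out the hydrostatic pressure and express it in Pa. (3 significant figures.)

1890 Pa

Directly: P = ρgh.
ρ = 1.58 g/L = 1.580 kg/m³; h = 4790 in = 121.7 m; g = 9.810 m/s².
P = 1886 Pa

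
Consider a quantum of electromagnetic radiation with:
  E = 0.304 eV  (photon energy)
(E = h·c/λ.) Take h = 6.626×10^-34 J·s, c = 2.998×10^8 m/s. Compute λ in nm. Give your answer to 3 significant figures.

Solving E = h·c/λ for λ: λ = hc/E.
E = 0.304 eV = 4.871×10^-20 J; h = 6.626×10^-34 J·s; c = 2.998×10^8 m/s.
λ = 4.078×10^-6 m
4.078×10^-6 m × (1 nm / 1.000×10^-9 m) = 4078 nm

4080 nm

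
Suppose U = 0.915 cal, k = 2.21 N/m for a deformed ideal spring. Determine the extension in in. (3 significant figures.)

Solving U = ½k·x² for x: x = √(2U/k).
U = 0.915 cal = 3.828 J; k = 2.21 N/m.
x = 1.861 m
1.861 m × (1 in / 0.02540 m) = 73.28 in

73.3 in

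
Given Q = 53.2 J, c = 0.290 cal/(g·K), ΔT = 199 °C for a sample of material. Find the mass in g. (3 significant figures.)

0.220 g

Rearranging Q = m·c·ΔT for m: m = Q/(c·ΔT).
Q = 53.2 J; c = 0.290 cal/(g·K) = 1213 J/(kg·K); ΔT = 199 °C = 199.0 K.
m = 2.203×10^-4 kg
2.203×10^-4 kg × (1 g / 0.001000 kg) = 0.2203 g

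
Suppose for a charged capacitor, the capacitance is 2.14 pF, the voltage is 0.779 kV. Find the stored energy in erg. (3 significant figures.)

6.49 erg

Directly: E = ½CV².
C = 2.14 pF = 2.140×10^-12 F; V = 0.779 kV = 779.0 V.
E = 6.493×10^-7 J
6.493×10^-7 J × (1 erg / 1.000×10^-7 J) = 6.493 erg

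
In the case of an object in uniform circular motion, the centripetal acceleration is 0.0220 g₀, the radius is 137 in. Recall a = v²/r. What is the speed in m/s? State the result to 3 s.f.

Rearranging: v = √(a·r).
a = 0.0220 g₀ = 0.2157 m/s²; r = 137 in = 3.480 m.
v = 0.8665 m/s

0.866 m/s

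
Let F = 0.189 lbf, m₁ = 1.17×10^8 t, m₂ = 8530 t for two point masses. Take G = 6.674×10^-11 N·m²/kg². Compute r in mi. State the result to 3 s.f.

5.53 mi

From Newton's law of gravitation: r = √(G·m₁m₂/F).
F = 0.189 lbf = 0.8407 N; m₁ = 1.17×10^8 t = 1.170×10^11 kg; m₂ = 8530 t = 8.530×10^6 kg; G = 6.674×10^-11 N·m²/kg².
r = 8901 m
8901 m × (1 mi / 1609 m) = 5.531 mi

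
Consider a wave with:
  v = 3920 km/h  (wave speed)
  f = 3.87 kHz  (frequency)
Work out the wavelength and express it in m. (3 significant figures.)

0.281 m

Solving v = f·λ for λ: λ = v/f.
v = 3920 km/h = 1089 m/s; f = 3.87 kHz = 3870 Hz.
λ = 0.2814 m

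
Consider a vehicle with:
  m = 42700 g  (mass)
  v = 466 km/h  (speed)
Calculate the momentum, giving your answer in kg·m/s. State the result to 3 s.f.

5530 kg·m/s

Directly: p = mv.
m = 42700 g = 42.70 kg; v = 466 km/h = 129.4 m/s.
p = 5527 kg·m/s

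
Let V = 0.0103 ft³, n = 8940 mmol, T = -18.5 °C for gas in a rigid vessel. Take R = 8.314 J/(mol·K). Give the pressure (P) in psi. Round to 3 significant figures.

From the ideal-gas law: P = nRT/V.
V = 0.0103 ft³ = 2.917×10^-4 m³; n = 8940 mmol = 8.940 mol; T = -18.5 °C = 254.6 K; R = 8.314 J/(mol·K).
P = 6.489×10^7 Pa
6.489×10^7 Pa × (1 psi / 6895 Pa) = 9412 psi

9410 psi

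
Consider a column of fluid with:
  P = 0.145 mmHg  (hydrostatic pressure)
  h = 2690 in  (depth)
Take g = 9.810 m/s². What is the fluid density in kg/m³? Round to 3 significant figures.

0.0288 kg/m³

Solving P = ρ·g·h for ρ: ρ = P/(g·h).
P = 0.145 mmHg = 19.33 Pa; h = 2690 in = 68.33 m; g = 9.810 m/s².
ρ = 0.02884 kg/m³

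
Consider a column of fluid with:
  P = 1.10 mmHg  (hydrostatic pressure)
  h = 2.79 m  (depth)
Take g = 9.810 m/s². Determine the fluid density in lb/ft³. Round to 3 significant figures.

0.335 lb/ft³

Rearranging: ρ = P/(g·h).
P = 1.10 mmHg = 146.7 Pa; h = 2.79 m; g = 9.810 m/s².
ρ = 5.358 kg/m³
5.358 kg/m³ × (1 lb/ft³ / 16.02 kg/m³) = 0.3345 lb/ft³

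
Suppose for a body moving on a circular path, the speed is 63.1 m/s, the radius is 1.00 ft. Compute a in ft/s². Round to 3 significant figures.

Directly: a = v²/r.
v = 63.1 m/s; r = 1.00 ft = 0.3048 m.
a = 13063 m/s²
13063 m/s² × (1 ft/s² / 0.3048 m/s²) = 42858 ft/s²

42900 ft/s²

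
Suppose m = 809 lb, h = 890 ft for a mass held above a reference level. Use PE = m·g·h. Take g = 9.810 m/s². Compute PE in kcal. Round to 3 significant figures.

Directly: PE = mgh.
m = 809 lb = 367.0 kg; h = 890 ft = 271.3 m; g = 9.810 m/s².
PE = 9.765×10^5 J
9.765×10^5 J × (1 kcal / 4184 J) = 233.4 kcal

233 kcal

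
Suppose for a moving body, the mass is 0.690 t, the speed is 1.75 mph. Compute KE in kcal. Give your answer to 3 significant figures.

KE is given directly by: KE = ½mv².
m = 0.690 t = 690.0 kg; v = 1.75 mph = 0.7823 m/s.
KE = 211.1 J
211.1 J × (1 kcal / 4184 J) = 0.05047 kcal

0.0505 kcal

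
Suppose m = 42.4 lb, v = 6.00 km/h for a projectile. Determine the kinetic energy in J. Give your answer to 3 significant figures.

26.7 J

Directly: KE = ½mv².
m = 42.4 lb = 19.23 kg; v = 6.00 km/h = 1.667 m/s.
KE = 26.71 J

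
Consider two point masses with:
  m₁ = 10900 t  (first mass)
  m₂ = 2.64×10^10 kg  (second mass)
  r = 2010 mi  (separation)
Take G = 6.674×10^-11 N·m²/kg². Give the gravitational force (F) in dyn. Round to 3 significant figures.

Directly: F = Gm₁m₂/r².
m₁ = 10900 t = 1.090×10^7 kg; m₂ = 2.64×10^10 kg; r = 2010 mi = 3.235×10^6 m; G = 6.674×10^-11 N·m²/kg².
F = 1.835×10^-6 N  (the unit combination reduces to kg·m/s² = N)
1.835×10^-6 N × (1 dyn / 1.000×10^-5 N) = 0.1835 dyn

0.184 dyn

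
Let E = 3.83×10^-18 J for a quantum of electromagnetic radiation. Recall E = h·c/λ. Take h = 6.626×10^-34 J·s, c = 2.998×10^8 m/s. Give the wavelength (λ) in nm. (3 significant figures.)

Rearranging: λ = hc/E.
E = 3.83×10^-18 J; h = 6.626×10^-34 J·s; c = 2.998×10^8 m/s.
λ = 5.187×10^-8 m
5.187×10^-8 m × (1 nm / 1.000×10^-9 m) = 51.87 nm

51.9 nm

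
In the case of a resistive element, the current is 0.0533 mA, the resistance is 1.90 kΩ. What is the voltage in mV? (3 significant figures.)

V is given directly by: V = IR.
I = 0.0533 mA = 5.330×10^-5 A; R = 1.90 kΩ = 1900 Ω.
V = 0.1013 V
0.1013 V × (1 mV / 0.001000 V) = 101.3 mV

101 mV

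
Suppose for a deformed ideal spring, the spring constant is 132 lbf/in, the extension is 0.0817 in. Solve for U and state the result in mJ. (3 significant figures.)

Directly: U = ½kx².
k = 132 lbf/in = 23117 N/m; x = 0.0817 in = 0.002075 m.
U = 0.04977 J
0.04977 J × (1 mJ / 0.001000 J) = 49.77 mJ

49.8 mJ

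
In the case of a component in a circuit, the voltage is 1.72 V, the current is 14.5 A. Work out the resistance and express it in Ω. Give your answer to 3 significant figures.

0.119 Ω

From Ohm's law: R = V/I.
V = 1.72 V; I = 14.5 A.
R = 0.1186 Ω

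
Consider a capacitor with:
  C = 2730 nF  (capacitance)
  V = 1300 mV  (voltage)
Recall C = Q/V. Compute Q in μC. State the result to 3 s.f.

3.55 μC

Rearranging C = Q/V for Q: Q = CV.
C = 2730 nF = 2.730×10^-6 F; V = 1300 mV = 1.300 V.
Q = 3.549×10^-6 C  (the unit combination reduces to A·s = C)
3.549×10^-6 C × (1 μC / 1.000×10^-6 C) = 3.549 μC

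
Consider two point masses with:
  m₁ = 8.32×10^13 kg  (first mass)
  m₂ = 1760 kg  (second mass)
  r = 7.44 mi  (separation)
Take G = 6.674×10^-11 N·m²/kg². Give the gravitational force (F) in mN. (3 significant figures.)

68.2 mN

From Newton's law of gravitation: F = Gm₁m₂/r².
m₁ = 8.32×10^13 kg; m₂ = 1760 kg; r = 7.44 mi = 11974 m; G = 6.674×10^-11 N·m²/kg².
F = 0.06817 N  (the unit combination reduces to kg·m/s² = N)
0.06817 N × (1 mN / 0.001000 N) = 68.17 mN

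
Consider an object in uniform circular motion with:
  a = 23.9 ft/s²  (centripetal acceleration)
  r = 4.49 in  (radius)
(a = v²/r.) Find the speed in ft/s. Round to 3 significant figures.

2.99 ft/s

Rearranging: v = √(a·r).
a = 23.9 ft/s² = 7.285 m/s²; r = 4.49 in = 0.1140 m.
v = 0.9115 m/s
0.9115 m/s × (1 ft/s / 0.3048 m/s) = 2.990 ft/s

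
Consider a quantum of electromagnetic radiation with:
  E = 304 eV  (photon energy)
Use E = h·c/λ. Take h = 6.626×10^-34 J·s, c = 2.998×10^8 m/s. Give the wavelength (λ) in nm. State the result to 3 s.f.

4.08 nm

Rearranging: λ = hc/E.
E = 304 eV = 4.871×10^-17 J; h = 6.626×10^-34 J·s; c = 2.998×10^8 m/s.
λ = 4.078×10^-9 m
4.078×10^-9 m × (1 nm / 1.000×10^-9 m) = 4.078 nm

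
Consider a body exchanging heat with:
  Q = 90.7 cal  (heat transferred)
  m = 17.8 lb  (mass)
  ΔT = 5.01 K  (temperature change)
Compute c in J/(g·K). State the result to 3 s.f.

Rearranging Q = m·c·ΔT for c: c = Q/(m·ΔT).
Q = 90.7 cal = 379.5 J; m = 17.8 lb = 8.074 kg; ΔT = 5.01 K.
c = 9.382 J/(kg·K)
9.382 J/(kg·K) × (1 J/(g·K) / 1000 J/(kg·K)) = 0.009382 J/(g·K)

0.00938 J/(g·K)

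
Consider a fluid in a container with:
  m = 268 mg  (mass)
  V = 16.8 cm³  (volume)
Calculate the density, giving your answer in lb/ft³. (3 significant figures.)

0.996 lb/ft³

ρ is given directly by: ρ = m/V.
m = 268 mg = 2.680×10^-4 kg; V = 16.8 cm³ = 1.680×10^-5 m³.
ρ = 15.95 kg/m³
15.95 kg/m³ × (1 lb/ft³ / 16.02 kg/m³) = 0.9959 lb/ft³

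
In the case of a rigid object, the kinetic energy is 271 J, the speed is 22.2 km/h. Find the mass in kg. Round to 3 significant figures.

Rearranging: m = 2·KE/v².
KE = 271 J; v = 22.2 km/h = 6.167 m/s.
m = 14.25 kg

14.3 kg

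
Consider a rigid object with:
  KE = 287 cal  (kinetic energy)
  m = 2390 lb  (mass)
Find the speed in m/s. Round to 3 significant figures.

1.49 m/s

Rearranging: v = √(2·KE/m).
KE = 287 cal = 1201 J; m = 2390 lb = 1084 kg.
v = 1.488 m/s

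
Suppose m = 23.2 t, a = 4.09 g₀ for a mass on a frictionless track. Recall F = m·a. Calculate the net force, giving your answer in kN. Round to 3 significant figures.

931 kN

Directly: F = m·a.
m = 23.2 t = 23200 kg; a = 4.09 g₀ = 40.11 m/s².
F = 9.305×10^5 N
9.305×10^5 N × (1 kN / 1000 N) = 930.5 kN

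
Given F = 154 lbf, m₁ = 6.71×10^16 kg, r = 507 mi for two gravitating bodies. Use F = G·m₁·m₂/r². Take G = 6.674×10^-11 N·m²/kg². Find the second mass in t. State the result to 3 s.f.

From Newton's law of gravitation: m₂ = F·r²/(G·m₁).
F = 154 lbf = 685.0 N; m₁ = 6.71×10^16 kg; r = 507 mi = 8.159×10^5 m; G = 6.674×10^-11 N·m²/kg².
m₂ = 1.018×10^8 kg
1.018×10^8 kg × (1 t / 1000 kg) = 1.018×10^5 t

1.02×10^5 t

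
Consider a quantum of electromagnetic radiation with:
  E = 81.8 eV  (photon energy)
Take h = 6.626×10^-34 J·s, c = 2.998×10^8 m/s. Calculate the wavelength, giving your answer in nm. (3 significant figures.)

Rearranging E = h·c/λ for λ: λ = hc/E.
E = 81.8 eV = 1.311×10^-17 J; h = 6.626×10^-34 J·s; c = 2.998×10^8 m/s.
λ = 1.516×10^-8 m
1.516×10^-8 m × (1 nm / 1.000×10^-9 m) = 15.16 nm

15.2 nm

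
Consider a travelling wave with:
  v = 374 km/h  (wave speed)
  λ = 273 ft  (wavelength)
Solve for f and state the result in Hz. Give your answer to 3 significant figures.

1.25 Hz

Rearranging: f = v/λ.
v = 374 km/h = 103.9 m/s; λ = 273 ft = 83.21 m.
f = 1.249 Hz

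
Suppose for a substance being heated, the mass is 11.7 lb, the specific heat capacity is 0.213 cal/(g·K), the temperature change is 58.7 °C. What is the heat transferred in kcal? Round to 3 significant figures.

66.4 kcal

Directly: Q = mcΔT.
m = 11.7 lb = 5.307 kg; c = 0.213 cal/(g·K) = 891.2 J/(kg·K); ΔT = 58.7 °C = 58.70 K.
Q = 2.776×10^5 J
2.776×10^5 J × (1 kcal / 4184 J) = 66.35 kcal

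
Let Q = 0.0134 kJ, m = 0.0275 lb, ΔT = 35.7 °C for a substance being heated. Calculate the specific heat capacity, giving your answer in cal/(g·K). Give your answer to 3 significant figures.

0.00719 cal/(g·K)

Rearranging Q = m·c·ΔT for c: c = Q/(m·ΔT).
Q = 0.0134 kJ = 13.40 J; m = 0.0275 lb = 0.01247 kg; ΔT = 35.7 °C = 35.70 K.
c = 30.09 J/(kg·K)
30.09 J/(kg·K) × (1 cal/(g·K) / 4184 J/(kg·K)) = 0.007192 cal/(g·K)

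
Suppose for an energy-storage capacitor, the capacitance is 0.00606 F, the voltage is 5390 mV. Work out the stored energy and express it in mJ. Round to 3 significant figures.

E is given directly by: E = ½CV².
C = 0.00606 F; V = 5390 mV = 5.390 V.
E = 0.08803 J  (the unit combination reduces to kg·m²/s² = J)
0.08803 J × (1 mJ / 0.001000 J) = 88.03 mJ

88.0 mJ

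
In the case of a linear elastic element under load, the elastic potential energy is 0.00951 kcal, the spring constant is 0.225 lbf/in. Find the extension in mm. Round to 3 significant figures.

1420 mm

Rearranging: x = √(2U/k).
U = 0.00951 kcal = 39.79 J; k = 0.225 lbf/in = 39.40 N/m.
x = 1.421 m
1.421 m × (1 mm / 0.001000 m) = 1421 mm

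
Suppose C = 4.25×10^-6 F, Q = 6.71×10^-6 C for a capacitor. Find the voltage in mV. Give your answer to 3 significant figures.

Solving C = Q/V for V: V = Q/C.
C = 4.25×10^-6 F; Q = 6.71×10^-6 C.
V = 1.579 V
1.579 V × (1 mV / 0.001000 V) = 1579 mV

1580 mV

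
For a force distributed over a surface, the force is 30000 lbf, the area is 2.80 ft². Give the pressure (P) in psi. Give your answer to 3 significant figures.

74.4 psi

P is given directly by: P = F/A.
F = 30000 lbf = 1.334×10^5 N; A = 2.80 ft² = 0.2601 m².
P = 5.130×10^5 Pa  (the unit combination reduces to kg/(m·s²) = Pa)
5.130×10^5 Pa × (1 psi / 6895 Pa) = 74.40 psi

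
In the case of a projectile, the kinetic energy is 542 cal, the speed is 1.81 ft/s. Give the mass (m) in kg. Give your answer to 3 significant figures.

14900 kg

Rearranging KE = ½mv² for m: m = 2·KE/v².
KE = 542 cal = 2268 J; v = 1.81 ft/s = 0.5517 m/s.
m = 14902 kg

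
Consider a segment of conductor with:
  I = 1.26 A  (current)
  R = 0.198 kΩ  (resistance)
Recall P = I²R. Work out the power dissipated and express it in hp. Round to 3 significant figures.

Directly: P = I²R.
I = 1.26 A; R = 0.198 kΩ = 198.0 Ω.
P = 314.3 W
314.3 W × (1 hp / 745.7 W) = 0.4215 hp

0.422 hp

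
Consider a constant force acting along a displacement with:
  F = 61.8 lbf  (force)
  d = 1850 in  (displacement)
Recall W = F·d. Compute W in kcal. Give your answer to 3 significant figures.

3.09 kcal

W is given directly by: W = F·d.
F = 61.8 lbf = 274.9 N; d = 1850 in = 46.99 m.
W = 12918 J
12918 J × (1 kcal / 4184 J) = 3.087 kcal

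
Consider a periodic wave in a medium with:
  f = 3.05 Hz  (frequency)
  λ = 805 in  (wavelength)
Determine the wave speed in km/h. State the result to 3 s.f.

Directly: v = fλ.
f = 3.05 Hz; λ = 805 in = 20.45 m.
v = 62.36 m/s
62.36 m/s × (1 km/h / 0.2778 m/s) = 224.5 km/h

225 km/h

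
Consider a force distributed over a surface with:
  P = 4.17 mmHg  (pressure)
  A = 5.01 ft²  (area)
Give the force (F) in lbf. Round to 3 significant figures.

58.2 lbf

Rearranging P = F/A for F: F = P·A.
P = 4.17 mmHg = 556.0 Pa; A = 5.01 ft² = 0.4654 m².
F = 258.8 N
258.8 N × (1 lbf / 4.448 N) = 58.17 lbf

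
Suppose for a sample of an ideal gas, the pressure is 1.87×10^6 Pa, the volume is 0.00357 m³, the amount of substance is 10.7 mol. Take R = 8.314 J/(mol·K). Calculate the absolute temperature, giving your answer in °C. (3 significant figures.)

Solving PV = nRT for T: T = PV/(nR).
P = 1.87×10^6 Pa; V = 0.00357 m³; n = 10.7 mol; R = 8.314 J/(mol·K).
T = 75.04 K
75.04 K − 273.15 = -198.1 °C

-198 °C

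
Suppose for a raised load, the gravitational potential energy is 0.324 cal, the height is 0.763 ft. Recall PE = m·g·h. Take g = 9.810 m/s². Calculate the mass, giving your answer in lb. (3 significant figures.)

Rearranging: m = PE/(g·h).
PE = 0.324 cal = 1.356 J; h = 0.763 ft = 0.2326 m; g = 9.810 m/s².
m = 0.5942 kg
0.5942 kg × (1 lb / 0.4536 kg) = 1.310 lb

1.31 lb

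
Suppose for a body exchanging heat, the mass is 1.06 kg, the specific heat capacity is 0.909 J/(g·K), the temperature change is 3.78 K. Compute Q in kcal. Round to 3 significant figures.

0.871 kcal

Q is given directly by: Q = mcΔT.
m = 1.06 kg; c = 0.909 J/(g·K) = 909.0 J/(kg·K); ΔT = 3.78 K.
Q = 3642 J
3642 J × (1 kcal / 4184 J) = 0.8705 kcal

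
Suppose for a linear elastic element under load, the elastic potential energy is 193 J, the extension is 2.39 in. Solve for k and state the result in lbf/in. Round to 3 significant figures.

598 lbf/in

Rearranging U = ½k·x² for k: k = 2U/x².
U = 193 J; x = 2.39 in = 0.06071 m.
k = 1.047×10^5 N/m
1.047×10^5 N/m × (1 lbf/in / 175.1 N/m) = 598.1 lbf/in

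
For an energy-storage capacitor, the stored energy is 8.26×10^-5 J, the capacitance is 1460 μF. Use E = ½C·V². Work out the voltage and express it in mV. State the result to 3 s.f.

336 mV

Rearranging E = ½C·V² for V: V = √(2E/C).
E = 8.26×10^-5 J; C = 1460 μF = 0.001460 F.
V = 0.3364 V
0.3364 V × (1 mV / 0.001000 V) = 336.4 mV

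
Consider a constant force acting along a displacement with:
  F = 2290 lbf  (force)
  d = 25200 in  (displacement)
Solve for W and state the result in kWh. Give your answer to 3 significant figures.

1.81 kWh

Directly: W = F·d.
F = 2290 lbf = 10186 N; d = 25200 in = 640.1 m.
W = 6.520×10^6 J
6.520×10^6 J × (1 kWh / 3.600×10^6 J) = 1.811 kWh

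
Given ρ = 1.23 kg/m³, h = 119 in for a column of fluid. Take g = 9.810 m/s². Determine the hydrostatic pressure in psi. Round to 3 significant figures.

P is given directly by: P = ρgh.
ρ = 1.23 kg/m³; h = 119 in = 3.023 m; g = 9.810 m/s².
P = 36.47 Pa  (the unit combination reduces to kg/(m·s²) = Pa)
36.47 Pa × (1 psi / 6895 Pa) = 0.005290 psi

0.00529 psi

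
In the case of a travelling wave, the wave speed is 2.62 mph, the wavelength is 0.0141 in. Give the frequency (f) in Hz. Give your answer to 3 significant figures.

3270 Hz

Solving v = f·λ for f: f = v/λ.
v = 2.62 mph = 1.171 m/s; λ = 0.0141 in = 3.581×10^-4 m.
f = 3270 Hz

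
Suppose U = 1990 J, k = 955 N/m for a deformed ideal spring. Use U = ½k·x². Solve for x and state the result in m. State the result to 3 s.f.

Rearranging U = ½k·x² for x: x = √(2U/k).
U = 1990 J; k = 955 N/m.
x = 2.041 m

2.04 m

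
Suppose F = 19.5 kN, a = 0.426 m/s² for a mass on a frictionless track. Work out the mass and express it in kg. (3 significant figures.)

45800 kg

Rearranging F = m·a for m: m = F/a.
F = 19.5 kN = 19500 N; a = 0.426 m/s².
m = 45775 kg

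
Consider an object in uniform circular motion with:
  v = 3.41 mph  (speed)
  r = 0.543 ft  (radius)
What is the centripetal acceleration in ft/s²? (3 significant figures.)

a is given directly by: a = v²/r.
v = 3.41 mph = 1.524 m/s; r = 0.543 ft = 0.1655 m.
a = 14.04 m/s²
14.04 m/s² × (1 ft/s² / 0.3048 m/s²) = 46.07 ft/s²

46.1 ft/s²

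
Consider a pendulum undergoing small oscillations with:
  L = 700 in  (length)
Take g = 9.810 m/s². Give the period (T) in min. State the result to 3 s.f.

T is given directly by: T = 2π√(L/g).
L = 700 in = 17.78 m; g = 9.810 m/s².
T = 8.459 s
8.459 s × (1 min / 60.00 s) = 0.1410 min

0.141 min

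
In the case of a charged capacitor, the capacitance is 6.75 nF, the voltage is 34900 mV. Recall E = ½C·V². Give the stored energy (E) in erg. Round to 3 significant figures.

41.1 erg

Directly: E = ½CV².
C = 6.75 nF = 6.750×10^-9 F; V = 34900 mV = 34.90 V.
E = 4.111×10^-6 J
4.111×10^-6 J × (1 erg / 1.000×10^-7 J) = 41.11 erg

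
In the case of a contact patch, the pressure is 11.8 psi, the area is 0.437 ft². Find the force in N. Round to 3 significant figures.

Rearranging P = F/A for F: F = P·A.
P = 11.8 psi = 81358 Pa; A = 0.437 ft² = 0.04060 m².
F = 3303 N

3300 N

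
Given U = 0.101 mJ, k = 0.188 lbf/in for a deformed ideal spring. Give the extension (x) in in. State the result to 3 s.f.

0.0975 in

Solving U = ½k·x² for x: x = √(2U/k).
U = 0.101 mJ = 1.010×10^-4 J; k = 0.188 lbf/in = 32.92 N/m.
x = 0.002477 m
0.002477 m × (1 in / 0.02540 m) = 0.09752 in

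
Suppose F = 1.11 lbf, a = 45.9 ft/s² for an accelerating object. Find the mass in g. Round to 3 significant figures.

Rearranging: m = F/a.
F = 1.11 lbf = 4.938 N; a = 45.9 ft/s² = 13.99 m/s².
m = 0.3529 kg
0.3529 kg × (1 g / 0.001000 kg) = 352.9 g

353 g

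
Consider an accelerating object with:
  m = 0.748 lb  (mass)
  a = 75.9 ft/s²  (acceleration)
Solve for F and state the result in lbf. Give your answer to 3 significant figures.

1.76 lbf

F is given directly by: F = m·a.
m = 0.748 lb = 0.3393 kg; a = 75.9 ft/s² = 23.13 m/s².
F = 7.849 N
7.849 N × (1 lbf / 4.448 N) = 1.765 lbf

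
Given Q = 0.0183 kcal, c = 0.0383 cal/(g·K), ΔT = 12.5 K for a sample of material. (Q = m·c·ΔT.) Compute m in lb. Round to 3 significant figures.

Solving Q = m·c·ΔT for m: m = Q/(c·ΔT).
Q = 0.0183 kcal = 76.57 J; c = 0.0383 cal/(g·K) = 160.2 J/(kg·K); ΔT = 12.5 K.
m = 0.03822 kg
0.03822 kg × (1 lb / 0.4536 kg) = 0.08427 lb

0.0843 lb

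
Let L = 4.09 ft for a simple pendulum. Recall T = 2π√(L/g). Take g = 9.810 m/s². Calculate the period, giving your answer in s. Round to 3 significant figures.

2.24 s

Directly: T = 2π√(L/g).
L = 4.09 ft = 1.247 m; g = 9.810 m/s².
T = 2.240 s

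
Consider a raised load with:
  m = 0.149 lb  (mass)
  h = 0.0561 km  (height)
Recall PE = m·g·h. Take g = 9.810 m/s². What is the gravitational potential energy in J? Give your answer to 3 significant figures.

Directly: PE = mgh.
m = 0.149 lb = 0.06759 kg; h = 0.0561 km = 56.10 m; g = 9.810 m/s².
PE = 37.19 J

37.2 J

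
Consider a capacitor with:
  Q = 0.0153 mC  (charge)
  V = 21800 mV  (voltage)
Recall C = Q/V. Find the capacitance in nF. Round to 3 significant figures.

C is given directly by: C = Q/V.
Q = 0.0153 mC = 1.530×10^-5 C; V = 21800 mV = 21.80 V.
C = 7.018×10^-7 F
7.018×10^-7 F × (1 nF / 1.000×10^-9 F) = 701.8 nF

702 nF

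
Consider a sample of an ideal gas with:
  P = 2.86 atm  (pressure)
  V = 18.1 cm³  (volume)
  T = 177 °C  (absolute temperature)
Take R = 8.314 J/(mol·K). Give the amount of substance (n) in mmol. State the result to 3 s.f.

Solving PV = nRT for n: n = PV/(RT).
P = 2.86 atm = 2.898×10^5 Pa; V = 18.1 cm³ = 1.810×10^-5 m³; T = 177 °C = 450.1 K; R = 8.314 J/(mol·K).
n = 0.001402 mol
0.001402 mol × (1 mmol / 0.001000 mol) = 1.402 mmol

1.40 mmol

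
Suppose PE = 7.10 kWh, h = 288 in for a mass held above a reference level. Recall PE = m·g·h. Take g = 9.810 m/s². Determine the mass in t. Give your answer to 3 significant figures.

Rearranging PE = m·g·h for m: m = PE/(g·h).
PE = 7.10 kWh = 2.556×10^7 J; h = 288 in = 7.315 m; g = 9.810 m/s².
m = 3.562×10^5 kg
3.562×10^5 kg × (1 t / 1000 kg) = 356.2 t

356 t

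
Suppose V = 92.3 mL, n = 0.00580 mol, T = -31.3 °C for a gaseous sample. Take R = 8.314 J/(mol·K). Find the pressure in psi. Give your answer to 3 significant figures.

18.3 psi

From the ideal-gas law: P = nRT/V.
V = 92.3 mL = 9.230×10^-5 m³; n = 0.00580 mol; T = -31.3 °C = 241.8 K; R = 8.314 J/(mol·K).
P = 1.264×10^5 Pa  (the unit combination reduces to kg/(m·s²) = Pa)
1.264×10^5 Pa × (1 psi / 6895 Pa) = 18.33 psi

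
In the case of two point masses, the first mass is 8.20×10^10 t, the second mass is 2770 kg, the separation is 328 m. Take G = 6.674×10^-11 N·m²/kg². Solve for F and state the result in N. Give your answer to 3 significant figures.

141 N

From Newton's law of gravitation: F = Gm₁m₂/r².
m₁ = 8.20×10^10 t = 8.200×10^13 kg; m₂ = 2770 kg; r = 328 m; G = 6.674×10^-11 N·m²/kg².
F = 140.9 N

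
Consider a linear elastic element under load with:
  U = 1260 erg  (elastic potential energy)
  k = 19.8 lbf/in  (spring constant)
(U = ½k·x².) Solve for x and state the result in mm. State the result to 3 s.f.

0.270 mm

Rearranging U = ½k·x² for x: x = √(2U/k).
U = 1260 erg = 1.260×10^-4 J; k = 19.8 lbf/in = 3468 N/m.
x = 2.696×10^-4 m
2.696×10^-4 m × (1 mm / 0.001000 m) = 0.2696 mm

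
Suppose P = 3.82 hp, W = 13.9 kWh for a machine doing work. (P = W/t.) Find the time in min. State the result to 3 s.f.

293 min

Solving P = W/t for t: t = W/P.
P = 3.82 hp = 2849 W; W = 13.9 kWh = 5.004×10^7 J.
t = 17567 s
17567 s × (1 min / 60.00 s) = 292.8 min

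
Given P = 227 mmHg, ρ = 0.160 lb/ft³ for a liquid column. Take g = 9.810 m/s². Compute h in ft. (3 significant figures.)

3950 ft

Rearranging: h = P/(ρ·g).
P = 227 mmHg = 30264 Pa; ρ = 0.160 lb/ft³ = 2.563 kg/m³; g = 9.810 m/s².
h = 1204 m
1204 m × (1 ft / 0.3048 m) = 3949 ft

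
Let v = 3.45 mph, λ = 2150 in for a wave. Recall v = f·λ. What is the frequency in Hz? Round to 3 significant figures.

Solving v = f·λ for f: f = v/λ.
v = 3.45 mph = 1.542 m/s; λ = 2150 in = 54.61 m.
f = 0.02824 Hz

0.0282 Hz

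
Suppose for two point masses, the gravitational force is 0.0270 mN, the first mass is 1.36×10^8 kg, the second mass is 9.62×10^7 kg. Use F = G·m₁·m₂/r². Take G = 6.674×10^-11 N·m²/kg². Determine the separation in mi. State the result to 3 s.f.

From Newton's law of gravitation: r = √(G·m₁m₂/F).
F = 0.0270 mN = 2.700×10^-5 N; m₁ = 1.36×10^8 kg; m₂ = 9.62×10^7 kg; G = 6.674×10^-11 N·m²/kg².
r = 1.798×10^5 m
1.798×10^5 m × (1 mi / 1609 m) = 111.7 mi

112 mi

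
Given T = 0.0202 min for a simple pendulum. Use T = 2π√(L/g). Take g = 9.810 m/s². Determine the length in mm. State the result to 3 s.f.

Solving T = 2π√(L/g) for L: L = g·(T/2π)².
T = 0.0202 min = 1.212 s; g = 9.810 m/s².
L = 0.3650 m
0.3650 m × (1 mm / 0.001000 m) = 365.0 mm

365 mm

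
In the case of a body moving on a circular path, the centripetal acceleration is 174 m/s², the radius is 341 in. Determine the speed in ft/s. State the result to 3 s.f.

Rearranging: v = √(a·r).
a = 174 m/s²; r = 341 in = 8.661 m.
v = 38.82 m/s
38.82 m/s × (1 ft/s / 0.3048 m/s) = 127.4 ft/s

127 ft/s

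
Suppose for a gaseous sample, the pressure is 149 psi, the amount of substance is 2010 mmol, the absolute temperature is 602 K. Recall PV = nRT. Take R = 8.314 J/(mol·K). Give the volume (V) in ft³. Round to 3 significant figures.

Solving PV = nRT for V: V = nRT/P.
P = 149 psi = 1.027×10^6 Pa; n = 2010 mmol = 2.010 mol; T = 602 K; R = 8.314 J/(mol·K).
V = 0.009793 m³
0.009793 m³ × (1 ft³ / 0.02832 m³) = 0.3458 ft³

0.346 ft³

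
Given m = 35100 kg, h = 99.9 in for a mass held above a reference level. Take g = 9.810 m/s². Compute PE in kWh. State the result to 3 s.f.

Directly: PE = mgh.
m = 35100 kg; h = 99.9 in = 2.537 m; g = 9.810 m/s².
PE = 8.737×10^5 J
8.737×10^5 J × (1 kWh / 3.600×10^6 J) = 0.2427 kWh

0.243 kWh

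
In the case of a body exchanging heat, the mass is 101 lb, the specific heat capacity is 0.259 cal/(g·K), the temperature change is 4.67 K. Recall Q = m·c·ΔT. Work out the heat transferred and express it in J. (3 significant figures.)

2.32×10^5 J

Directly: Q = mcΔT.
m = 101 lb = 45.81 kg; c = 0.259 cal/(g·K) = 1084 J/(kg·K); ΔT = 4.67 K.
Q = 2.318×10^5 J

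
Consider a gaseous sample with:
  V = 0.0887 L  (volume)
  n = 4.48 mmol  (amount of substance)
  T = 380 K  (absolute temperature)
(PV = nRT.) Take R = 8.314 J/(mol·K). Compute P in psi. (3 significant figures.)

23.1 psi

Directly: P = nRT/V.
V = 0.0887 L = 8.870×10^-5 m³; n = 4.48 mmol = 0.004480 mol; T = 380 K; R = 8.314 J/(mol·K).
P = 1.596×10^5 Pa
1.596×10^5 Pa × (1 psi / 6895 Pa) = 23.14 psi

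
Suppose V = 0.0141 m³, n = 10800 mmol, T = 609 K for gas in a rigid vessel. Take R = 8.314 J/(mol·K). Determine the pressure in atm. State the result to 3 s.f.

P is given directly by: P = nRT/V.
V = 0.0141 m³; n = 10800 mmol = 10.80 mol; T = 609 K; R = 8.314 J/(mol·K).
P = 3.878×10^6 Pa  (the unit combination reduces to kg/(m·s²) = Pa)
3.878×10^6 Pa × (1 atm / 1.013×10^5 Pa) = 38.28 atm

38.3 atm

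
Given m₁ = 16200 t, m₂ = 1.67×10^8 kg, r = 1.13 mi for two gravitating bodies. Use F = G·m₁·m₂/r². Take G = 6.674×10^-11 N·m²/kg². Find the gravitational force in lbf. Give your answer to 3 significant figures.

0.0123 lbf

Directly: F = Gm₁m₂/r².
m₁ = 16200 t = 1.620×10^7 kg; m₂ = 1.67×10^8 kg; r = 1.13 mi = 1819 m; G = 6.674×10^-11 N·m²/kg².
F = 0.05460 N
0.05460 N × (1 lbf / 4.448 N) = 0.01227 lbf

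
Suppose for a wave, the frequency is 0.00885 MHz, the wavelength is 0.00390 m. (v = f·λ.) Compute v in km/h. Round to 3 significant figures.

124 km/h

Directly: v = fλ.
f = 0.00885 MHz = 8850 Hz; λ = 0.00390 m.
v = 34.52 m/s
34.52 m/s × (1 km/h / 0.2778 m/s) = 124.3 km/h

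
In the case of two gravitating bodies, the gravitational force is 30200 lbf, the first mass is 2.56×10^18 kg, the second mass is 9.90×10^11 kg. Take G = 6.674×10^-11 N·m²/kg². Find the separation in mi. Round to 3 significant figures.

From Newton's law of gravitation: r = √(G·m₁m₂/F).
F = 30200 lbf = 1.343×10^5 N; m₁ = 2.56×10^18 kg; m₂ = 9.90×10^11 kg; G = 6.674×10^-11 N·m²/kg².
r = 3.548×10^7 m
3.548×10^7 m × (1 mi / 1609 m) = 22049 mi

22000 mi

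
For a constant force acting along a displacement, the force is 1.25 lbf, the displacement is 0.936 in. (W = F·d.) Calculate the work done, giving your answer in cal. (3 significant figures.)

0.0316 cal

Directly: W = F·d.
F = 1.25 lbf = 5.560 N; d = 0.936 in = 0.02377 m.
W = 0.1322 J
0.1322 J × (1 cal / 4.184 J) = 0.03159 cal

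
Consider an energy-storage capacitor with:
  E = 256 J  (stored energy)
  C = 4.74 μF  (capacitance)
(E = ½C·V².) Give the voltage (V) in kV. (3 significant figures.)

10.4 kV

Rearranging E = ½C·V² for V: V = √(2E/C).
E = 256 J; C = 4.74 μF = 4.740×10^-6 F.
V = 10393 V  (the unit combination reduces to kg·m²/(A·s³) = V)
10393 V × (1 kV / 1000 V) = 10.39 kV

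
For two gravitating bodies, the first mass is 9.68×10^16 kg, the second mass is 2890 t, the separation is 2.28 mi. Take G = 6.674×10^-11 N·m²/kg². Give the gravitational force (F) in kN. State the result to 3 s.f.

1390 kN

F is given directly by: F = Gm₁m₂/r².
m₁ = 9.68×10^16 kg; m₂ = 2890 t = 2.890×10^6 kg; r = 2.28 mi = 3669 m; G = 6.674×10^-11 N·m²/kg².
F = 1.387×10^6 N  (the unit combination reduces to kg·m/s² = N)
1.387×10^6 N × (1 kN / 1000 N) = 1387 kN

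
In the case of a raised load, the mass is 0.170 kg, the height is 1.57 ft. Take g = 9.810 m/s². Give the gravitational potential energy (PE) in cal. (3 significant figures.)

0.191 cal

Directly: PE = mgh.
m = 0.170 kg; h = 1.57 ft = 0.4785 m; g = 9.810 m/s².
PE = 0.7981 J  (the unit combination reduces to kg·m²/s² = J)
0.7981 J × (1 cal / 4.184 J) = 0.1907 cal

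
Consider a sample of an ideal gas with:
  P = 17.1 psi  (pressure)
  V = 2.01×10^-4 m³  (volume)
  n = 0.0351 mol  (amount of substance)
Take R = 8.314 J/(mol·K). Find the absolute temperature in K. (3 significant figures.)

Rearranging PV = nRT for T: T = PV/(nR).
P = 17.1 psi = 1.179×10^5 Pa; V = 2.01×10^-4 m³; n = 0.0351 mol; R = 8.314 J/(mol·K).
T = 81.21 K

81.2 K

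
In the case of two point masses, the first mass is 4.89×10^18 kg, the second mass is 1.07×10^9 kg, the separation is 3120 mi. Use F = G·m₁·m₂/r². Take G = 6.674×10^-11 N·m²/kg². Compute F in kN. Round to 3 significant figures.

13.9 kN

Directly: F = Gm₁m₂/r².
m₁ = 4.89×10^18 kg; m₂ = 1.07×10^9 kg; r = 3120 mi = 5.021×10^6 m; G = 6.674×10^-11 N·m²/kg².
F = 13851 N
13851 N × (1 kN / 1000 N) = 13.85 kN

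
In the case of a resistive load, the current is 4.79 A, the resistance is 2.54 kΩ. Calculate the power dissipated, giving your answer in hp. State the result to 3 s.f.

78.2 hp

Directly: P = I²R.
I = 4.79 A; R = 2.54 kΩ = 2540 Ω.
P = 58278 W  (the unit combination reduces to kg·m²/s³ = W)
58278 W × (1 hp / 745.7 W) = 78.15 hp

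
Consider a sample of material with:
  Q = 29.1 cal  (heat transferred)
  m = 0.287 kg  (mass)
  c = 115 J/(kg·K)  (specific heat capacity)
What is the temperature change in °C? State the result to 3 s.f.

Rearranging: ΔT = Q/(m·c).
Q = 29.1 cal = 121.8 J; m = 0.287 kg; c = 115 J/(kg·K).
ΔT = 3.689 K
Since 1 °C = 1 K, 3.689 °C.

3.69 °C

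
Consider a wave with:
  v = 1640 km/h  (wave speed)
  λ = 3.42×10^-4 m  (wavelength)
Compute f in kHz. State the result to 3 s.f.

1330 kHz

Rearranging v = f·λ for f: f = v/λ.
v = 1640 km/h = 455.6 m/s; λ = 3.42×10^-4 m.
f = 1.332×10^6 Hz
1.332×10^6 Hz × (1 kHz / 1000 Hz) = 1332 kHz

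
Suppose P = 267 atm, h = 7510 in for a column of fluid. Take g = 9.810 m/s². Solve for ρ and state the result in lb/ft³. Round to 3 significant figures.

Solving P = ρ·g·h for ρ: ρ = P/(g·h).
P = 267 atm = 2.705×10^7 Pa; h = 7510 in = 190.8 m; g = 9.810 m/s².
ρ = 14457 kg/m³
14457 kg/m³ × (1 lb/ft³ / 16.02 kg/m³) = 902.5 lb/ft³

903 lb/ft³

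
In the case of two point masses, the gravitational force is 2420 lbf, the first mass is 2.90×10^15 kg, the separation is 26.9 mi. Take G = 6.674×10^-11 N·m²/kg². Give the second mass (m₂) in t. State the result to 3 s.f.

From Newton's law of gravitation: m₂ = F·r²/(G·m₁).
F = 2420 lbf = 10765 N; m₁ = 2.90×10^15 kg; r = 26.9 mi = 43291 m; G = 6.674×10^-11 N·m²/kg².
m₂ = 1.042×10^8 kg
1.042×10^8 kg × (1 t / 1000 kg) = 1.042×10^5 t

1.04×10^5 t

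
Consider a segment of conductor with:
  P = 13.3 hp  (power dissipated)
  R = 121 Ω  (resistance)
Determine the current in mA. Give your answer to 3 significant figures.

Solving P = I²R for I: I = √(P/R).
P = 13.3 hp = 9918 W; R = 121 Ω.
I = 9.053 A
9.053 A × (1 mA / 0.001000 A) = 9053 mA

9050 mA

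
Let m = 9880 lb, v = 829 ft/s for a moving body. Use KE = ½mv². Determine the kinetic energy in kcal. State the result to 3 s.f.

Directly: KE = ½mv².
m = 9880 lb = 4481 kg; v = 829 ft/s = 252.7 m/s.
KE = 1.431×10^8 J
1.431×10^8 J × (1 kcal / 4184 J) = 34193 kcal

34200 kcal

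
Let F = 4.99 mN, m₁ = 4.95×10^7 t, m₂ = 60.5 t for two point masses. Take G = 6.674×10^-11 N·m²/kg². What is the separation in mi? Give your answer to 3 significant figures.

From Newton's law of gravitation: r = √(G·m₁m₂/F).
F = 4.99 mN = 0.004990 N; m₁ = 4.95×10^7 t = 4.950×10^10 kg; m₂ = 60.5 t = 60500 kg; G = 6.674×10^-11 N·m²/kg².
r = 6329 m
6329 m × (1 mi / 1609 m) = 3.933 mi

3.93 mi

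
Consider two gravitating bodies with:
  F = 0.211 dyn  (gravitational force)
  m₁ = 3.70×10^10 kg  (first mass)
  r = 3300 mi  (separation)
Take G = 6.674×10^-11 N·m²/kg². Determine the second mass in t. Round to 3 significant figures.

From Newton's law of gravitation: m₂ = F·r²/(G·m₁).
F = 0.211 dyn = 2.110×10^-6 N; m₁ = 3.70×10^10 kg; r = 3300 mi = 5.311×10^6 m; G = 6.674×10^-11 N·m²/kg².
m₂ = 2.410×10^7 kg
2.410×10^7 kg × (1 t / 1000 kg) = 24100 t

24100 t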